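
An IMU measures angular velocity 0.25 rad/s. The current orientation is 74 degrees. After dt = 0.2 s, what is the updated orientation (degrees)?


delta_theta = w * dt = 0.25 * 0.2 = 0.05 rad
= 2.8648 deg
theta_new = 74 + 2.8648 = 76.8648 deg


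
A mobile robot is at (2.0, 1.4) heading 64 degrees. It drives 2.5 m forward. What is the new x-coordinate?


x_new = x0 + d*cos(theta)
= 2.0 + 2.5*cos(64)
= 2.0 + 1.0959
= 3.0959


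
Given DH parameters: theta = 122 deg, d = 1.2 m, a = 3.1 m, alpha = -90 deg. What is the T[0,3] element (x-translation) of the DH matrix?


T[0,3] = a * cos(theta)
= 3.1 * cos(122 deg)
= 3.1 * -0.5299
= -1.6427


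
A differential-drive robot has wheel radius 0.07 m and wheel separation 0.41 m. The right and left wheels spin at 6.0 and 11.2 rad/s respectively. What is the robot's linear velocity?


vR = r*wR = 0.07*6.0 = 0.42 m/s
vL = r*wL = 0.07*11.2 = 0.784 m/s
v = (vR+vL)/2 = 0.602 m/s
omega = (vR-vL)/L = -0.8878 rad/s
linear velocity = 0.602 m/s


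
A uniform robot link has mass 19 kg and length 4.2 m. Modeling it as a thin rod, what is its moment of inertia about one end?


I = (1/3) * m * L^2
= (1/3) * 19 * 4.2^2
= 0.333333 * 19 * 17.64
= 111.72 kg*m^2


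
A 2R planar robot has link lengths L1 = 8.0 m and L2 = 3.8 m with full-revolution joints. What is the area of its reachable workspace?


r_max = L1 + L2 = 11.8 m
r_min = |L1 - L2| = 4.2 m
Area = pi*(r_max^2 - r_min^2)
= pi*(139.24 - 17.64)
= pi * 121.6
= 382.0177 m^2


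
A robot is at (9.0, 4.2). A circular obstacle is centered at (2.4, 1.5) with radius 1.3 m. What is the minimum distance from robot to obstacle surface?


center_dist = sqrt((9.0-2.4)^2 + (4.2-1.5)^2)
= sqrt(43.56 + 7.29)
= 7.1309
min_dist = center_dist - radius = 7.1309 - 1.3 = 5.8309 m


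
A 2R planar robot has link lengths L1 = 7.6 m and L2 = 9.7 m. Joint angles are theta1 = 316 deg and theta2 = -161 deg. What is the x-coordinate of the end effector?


Convert angles to radians: theta1 = 5.5152, theta2 = -2.81
x = L1*cos(theta1) + L2*cos(theta1+theta2)
x = 5.467 + -8.7912
x = -3.3242


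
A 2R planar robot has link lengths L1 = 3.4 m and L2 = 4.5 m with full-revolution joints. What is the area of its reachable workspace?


r_max = L1 + L2 = 7.9 m
r_min = |L1 - L2| = 1.1 m
Area = pi*(r_max^2 - r_min^2)
= pi*(62.41 - 1.21)
= pi * 61.2
= 192.2655 m^2


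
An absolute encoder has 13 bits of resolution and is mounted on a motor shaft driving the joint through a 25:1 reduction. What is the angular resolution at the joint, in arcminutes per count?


counts = 2^13 = 8192
effective counts at joint = 8192 * 25 = 204800
resolution = 360*60 / 204800
= 0.1055 arcmin/count


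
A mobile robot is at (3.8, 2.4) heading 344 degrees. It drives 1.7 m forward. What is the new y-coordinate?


y_new = y0 + d*sin(theta)
= 2.4 + 1.7*sin(344)
= 2.4 + -0.4686
= 1.9314


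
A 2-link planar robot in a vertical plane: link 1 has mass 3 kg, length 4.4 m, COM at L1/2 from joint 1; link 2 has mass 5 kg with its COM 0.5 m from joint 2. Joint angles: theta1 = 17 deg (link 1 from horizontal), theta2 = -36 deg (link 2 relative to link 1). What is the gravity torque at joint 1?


Horizontal distance from joint 1 to link-1 COM:
  x_c1 = (L1/2)*cos(t1) = 2.2 * 0.9563 = 2.1039 m
Horizontal distance from joint 1 to link-2 COM:
  x_c2 = L1*cos(t1) + Lc2*cos(t1+t2)
       = 4.4*0.9563 + 0.5*0.9455 = 4.6805 m
tau1 = m1*g*x_c1 + m2*g*x_c2
     = 3*9.81*2.1039 + 5*9.81*4.6805
     = 61.9169 + 229.5785
     = 291.4954 Nm


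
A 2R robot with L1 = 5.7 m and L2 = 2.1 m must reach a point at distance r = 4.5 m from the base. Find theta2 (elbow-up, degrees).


cos(theta2) = (r^2 - L1^2 - L2^2) / (2*L1*L2)
cos(theta2) = (20.25 - 32.49 - 4.41) / 23.94
cos(theta2) = -0.695489
theta2 = 134.0662 degrees


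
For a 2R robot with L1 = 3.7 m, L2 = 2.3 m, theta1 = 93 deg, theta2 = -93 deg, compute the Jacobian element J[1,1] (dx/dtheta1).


J[1,1] = -L1*sin(t1) - L2*sin(t1+t2)
= -3.7*sin(93) - 2.3*sin(0)
= -3.6949


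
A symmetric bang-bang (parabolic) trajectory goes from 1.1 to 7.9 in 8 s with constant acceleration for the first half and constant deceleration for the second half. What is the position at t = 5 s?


Symmetric rest-to-rest: each phase covers (pf-p0)/2 in time T/2. 0.5*a*(T/2)^2 = (pf-p0)/2 => a = 4*(pf-p0)/T^2
a = 4*(7.9-1.1)/8^2 = 0.425
t = 5 is in the deceleration phase (t > T/2).
p = pf - 0.5*a*(T-t)^2 = 7.9 - 0.5*0.425*3^2
= 5.9875


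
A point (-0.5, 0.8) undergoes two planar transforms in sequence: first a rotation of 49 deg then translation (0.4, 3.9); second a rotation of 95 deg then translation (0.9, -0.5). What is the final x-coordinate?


After transform 1:
x1 = cos(49)*-0.5 - sin(49)*0.8 + 0.4 = -0.5318
y1 = sin(49)*-0.5 + cos(49)*0.8 + 3.9 = 4.0475
After transform 2:
x2 = cos(95)*-0.5318 - sin(95)*4.0475 + 0.9
= -3.0857


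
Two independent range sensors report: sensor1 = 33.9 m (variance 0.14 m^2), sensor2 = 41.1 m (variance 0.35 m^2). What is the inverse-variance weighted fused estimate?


w1 = (1/var1) / (1/var1 + 1/var2)
   = 7.1429 / (7.1429 + 2.8571) = 0.7143
w2 = 1 - w1 = 0.2857
fused = w1*s1 + w2*s2 = 24.2143 + 11.7429
= 35.9571 m


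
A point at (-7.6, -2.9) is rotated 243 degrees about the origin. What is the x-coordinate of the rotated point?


x' = x*cos(theta) - y*sin(theta)
cos(243 deg) = -0.454, sin(243 deg) = -0.891
x' = -7.6 * -0.454 - -2.9 * -0.891
= 3.4503 - 2.5839
= 0.8664


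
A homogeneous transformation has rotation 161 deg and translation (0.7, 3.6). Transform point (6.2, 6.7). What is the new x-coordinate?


x' = cos(theta)*px - sin(theta)*py + tx
= -0.9455*6.2 - 0.3256*6.7 + 0.7
= -7.3435


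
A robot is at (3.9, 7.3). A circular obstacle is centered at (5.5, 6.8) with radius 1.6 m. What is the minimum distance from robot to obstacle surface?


center_dist = sqrt((3.9-5.5)^2 + (7.3-6.8)^2)
= sqrt(2.56 + 0.25)
= 1.6763
min_dist = center_dist - radius = 1.6763 - 1.6 = 0.0763 m


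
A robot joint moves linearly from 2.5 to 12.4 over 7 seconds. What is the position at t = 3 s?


s = t/T = 3/7 = 0.4286
p(t) = p0 + (pf-p0)*s
= 2.5 + (12.4 - 2.5) * 0.4286
= 6.7429


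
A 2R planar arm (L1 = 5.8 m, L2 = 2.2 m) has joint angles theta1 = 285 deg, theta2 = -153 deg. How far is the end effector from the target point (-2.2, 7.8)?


End effector via forward kinematics:
x = L1*cos(t1) + L2*cos(t1+t2) = 0.0291
y = L1*sin(t1) + L2*sin(t1+t2) = -3.9675
Distance to target:
d = sqrt((-2.2 - 0.0291)^2 + (7.8 - -3.9675)^2)
= sqrt(4.9687 + 138.4729)
= 11.9767 m


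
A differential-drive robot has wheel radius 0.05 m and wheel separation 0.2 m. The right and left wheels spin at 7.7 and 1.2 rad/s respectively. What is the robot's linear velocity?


vR = r*wR = 0.05*7.7 = 0.385 m/s
vL = r*wL = 0.05*1.2 = 0.06 m/s
v = (vR+vL)/2 = 0.2225 m/s
omega = (vR-vL)/L = 1.625 rad/s
linear velocity = 0.2225 m/s


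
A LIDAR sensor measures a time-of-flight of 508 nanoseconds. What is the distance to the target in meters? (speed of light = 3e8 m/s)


tof = 508 ns = 5.08e-07 s
dist = c * tof / 2
= 3e8 * 5.08e-07 / 2
= 76.2 m


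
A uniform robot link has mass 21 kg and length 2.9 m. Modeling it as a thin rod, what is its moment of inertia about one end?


I = (1/3) * m * L^2
= (1/3) * 21 * 2.9^2
= 0.333333 * 21 * 8.41
= 58.87 kg*m^2


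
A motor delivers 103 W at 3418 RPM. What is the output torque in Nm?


omega = 3418 * 2*pi/60 = 357.9321 rad/s
tau = P / omega = 103 / 357.9321
= 0.2878 Nm


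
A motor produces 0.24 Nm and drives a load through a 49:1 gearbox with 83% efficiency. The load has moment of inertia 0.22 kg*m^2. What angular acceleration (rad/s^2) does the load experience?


tau_out = tau_motor * N * eta
= 0.24 * 49 * 0.83 = 9.7608 Nm
alpha = tau_out / I = 9.7608 / 0.22
= 44.3673 rad/s^2


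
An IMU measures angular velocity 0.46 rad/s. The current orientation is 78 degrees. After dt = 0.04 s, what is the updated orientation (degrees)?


delta_theta = w * dt = 0.46 * 0.04 = 0.0184 rad
= 1.0542 deg
theta_new = 78 + 1.0542 = 79.0542 deg


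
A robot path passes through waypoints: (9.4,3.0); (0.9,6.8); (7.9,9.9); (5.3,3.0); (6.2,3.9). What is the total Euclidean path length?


Segment lengths:
  seg1 = sqrt((-8.5)^2 + (3.8)^2) = 9.3107
  seg2 = sqrt((7.0)^2 + (3.1)^2) = 7.6557
  seg3 = sqrt((-2.6)^2 + (-6.9)^2) = 7.3736
  seg4 = sqrt((0.9)^2 + (0.9)^2) = 1.2728
Total = 25.6129


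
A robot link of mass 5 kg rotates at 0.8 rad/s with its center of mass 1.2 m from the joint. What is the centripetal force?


F = m * omega^2 * r
= 5 * 0.8^2 * 1.2
= 5 * 0.64 * 1.2
= 3.84 N


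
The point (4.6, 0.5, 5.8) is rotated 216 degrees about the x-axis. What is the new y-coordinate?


Rotation about x-axis: y' = y*cos(theta) - z*sin(theta)
= 0.5 * -0.809 - 5.8 * -0.5878
= 3.0046


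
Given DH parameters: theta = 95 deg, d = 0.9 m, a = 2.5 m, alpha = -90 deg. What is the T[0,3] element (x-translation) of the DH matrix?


T[0,3] = a * cos(theta)
= 2.5 * cos(95 deg)
= 2.5 * -0.0872
= -0.2179


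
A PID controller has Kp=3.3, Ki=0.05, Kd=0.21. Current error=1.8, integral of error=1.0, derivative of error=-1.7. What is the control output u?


u = Kp*e + Ki*int(e) + Kd*de/dt
= 3.3*1.8 + 0.05*1.0 + 0.21*(-1.7)
= 5.94 + 0.05 + -0.357
= 5.633


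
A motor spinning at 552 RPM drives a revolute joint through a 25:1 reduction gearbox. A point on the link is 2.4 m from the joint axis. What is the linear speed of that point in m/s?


omega_motor = 552 * 2*pi/60 = 57.8053 rad/s
omega_joint = omega_motor / 25 = 2.3122 rad/s
v = omega_joint * r = 2.3122 * 2.4
= 5.5493 m/s


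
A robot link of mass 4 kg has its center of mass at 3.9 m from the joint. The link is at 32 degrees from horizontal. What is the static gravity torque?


tau = m*g*L*cos(angle)
= 4 * 9.81 * 3.9 * cos(32 deg)
= 4 * 9.81 * 3.9 * 0.848
= 129.7819 Nm


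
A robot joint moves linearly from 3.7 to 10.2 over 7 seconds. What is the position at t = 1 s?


s = t/T = 1/7 = 0.1429
p(t) = p0 + (pf-p0)*s
= 3.7 + (10.2 - 3.7) * 0.1429
= 4.6286


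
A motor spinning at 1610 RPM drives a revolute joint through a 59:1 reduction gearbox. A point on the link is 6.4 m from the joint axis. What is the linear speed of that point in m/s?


omega_motor = 1610 * 2*pi/60 = 168.5988 rad/s
omega_joint = omega_motor / 59 = 2.8576 rad/s
v = omega_joint * r = 2.8576 * 6.4
= 18.2887 m/s


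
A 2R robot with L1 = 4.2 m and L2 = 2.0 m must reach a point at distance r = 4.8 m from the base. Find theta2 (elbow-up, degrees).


cos(theta2) = (r^2 - L1^2 - L2^2) / (2*L1*L2)
cos(theta2) = (23.04 - 17.64 - 4.0) / 16.8
cos(theta2) = 0.083333
theta2 = 85.2198 degrees


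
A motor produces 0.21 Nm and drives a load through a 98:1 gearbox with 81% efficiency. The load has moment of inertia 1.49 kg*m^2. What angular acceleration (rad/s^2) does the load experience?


tau_out = tau_motor * N * eta
= 0.21 * 98 * 0.81 = 16.6698 Nm
alpha = tau_out / I = 16.6698 / 1.49
= 11.1878 rad/s^2


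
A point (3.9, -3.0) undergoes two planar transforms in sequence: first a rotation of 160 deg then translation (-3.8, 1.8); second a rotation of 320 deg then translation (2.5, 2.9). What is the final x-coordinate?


After transform 1:
x1 = cos(160)*3.9 - sin(160)*-3.0 + -3.8 = -6.4387
y1 = sin(160)*3.9 + cos(160)*-3.0 + 1.8 = 5.953
After transform 2:
x2 = cos(320)*-6.4387 - sin(320)*5.953 + 2.5
= 1.3941


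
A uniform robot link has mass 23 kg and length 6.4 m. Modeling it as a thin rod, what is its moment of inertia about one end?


I = (1/3) * m * L^2
= (1/3) * 23 * 6.4^2
= 0.333333 * 23 * 40.96
= 314.0267 kg*m^2


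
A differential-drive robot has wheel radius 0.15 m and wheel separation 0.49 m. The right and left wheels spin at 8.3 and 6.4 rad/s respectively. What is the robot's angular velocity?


vR = r*wR = 0.15*8.3 = 1.245 m/s
vL = r*wL = 0.15*6.4 = 0.96 m/s
v = (vR+vL)/2 = 1.1025 m/s
omega = (vR-vL)/L = 0.5816 rad/s
angular velocity = 0.5816 rad/s


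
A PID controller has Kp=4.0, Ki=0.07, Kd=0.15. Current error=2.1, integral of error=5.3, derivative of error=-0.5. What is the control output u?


u = Kp*e + Ki*int(e) + Kd*de/dt
= 4.0*2.1 + 0.07*5.3 + 0.15*(-0.5)
= 8.4 + 0.371 + -0.075
= 8.696


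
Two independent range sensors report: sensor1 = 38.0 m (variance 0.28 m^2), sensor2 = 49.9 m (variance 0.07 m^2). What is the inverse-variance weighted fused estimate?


w1 = (1/var1) / (1/var1 + 1/var2)
   = 3.5714 / (3.5714 + 14.2857) = 0.2
w2 = 1 - w1 = 0.8
fused = w1*s1 + w2*s2 = 7.6 + 39.92
= 47.52 m


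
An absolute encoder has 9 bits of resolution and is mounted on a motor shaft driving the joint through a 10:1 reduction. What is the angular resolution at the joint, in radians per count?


counts = 2^9 = 512
effective counts at joint = 512 * 10 = 5120
resolution = 2*pi / 5120
= 0.0012 rad/count


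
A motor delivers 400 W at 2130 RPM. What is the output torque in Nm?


omega = 2130 * 2*pi/60 = 223.0531 rad/s
tau = P / omega = 400 / 223.0531
= 1.7933 Nm


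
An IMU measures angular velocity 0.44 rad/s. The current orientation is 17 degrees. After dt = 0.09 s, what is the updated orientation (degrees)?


delta_theta = w * dt = 0.44 * 0.09 = 0.0396 rad
= 2.2689 deg
theta_new = 17 + 2.2689 = 19.2689 deg


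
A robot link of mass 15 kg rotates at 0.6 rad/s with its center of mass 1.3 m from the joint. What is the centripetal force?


F = m * omega^2 * r
= 15 * 0.6^2 * 1.3
= 15 * 0.36 * 1.3
= 7.02 N


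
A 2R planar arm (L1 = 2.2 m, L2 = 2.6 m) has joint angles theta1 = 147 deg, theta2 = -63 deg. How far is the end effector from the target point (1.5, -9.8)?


End effector via forward kinematics:
x = L1*cos(t1) + L2*cos(t1+t2) = -1.5733
y = L1*sin(t1) + L2*sin(t1+t2) = 3.784
Distance to target:
d = sqrt((1.5 - -1.5733)^2 + (-9.8 - 3.784)^2)
= sqrt(9.4452 + 184.524)
= 13.9273 m


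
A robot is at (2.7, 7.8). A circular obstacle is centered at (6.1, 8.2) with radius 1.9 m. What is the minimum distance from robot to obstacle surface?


center_dist = sqrt((2.7-6.1)^2 + (7.8-8.2)^2)
= sqrt(11.56 + 0.16)
= 3.4234
min_dist = center_dist - radius = 3.4234 - 1.9 = 1.5234 m


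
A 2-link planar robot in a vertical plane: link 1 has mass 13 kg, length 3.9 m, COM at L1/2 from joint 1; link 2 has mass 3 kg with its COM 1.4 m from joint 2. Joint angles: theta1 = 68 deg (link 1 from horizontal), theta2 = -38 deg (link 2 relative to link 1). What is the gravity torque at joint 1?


Horizontal distance from joint 1 to link-1 COM:
  x_c1 = (L1/2)*cos(t1) = 1.95 * 0.3746 = 0.7305 m
Horizontal distance from joint 1 to link-2 COM:
  x_c2 = L1*cos(t1) + Lc2*cos(t1+t2)
       = 3.9*0.3746 + 1.4*0.866 = 2.6734 m
tau1 = m1*g*x_c1 + m2*g*x_c2
     = 13*9.81*0.7305 + 3*9.81*2.6734
     = 93.1585 + 78.6782
     = 171.8367 Nm


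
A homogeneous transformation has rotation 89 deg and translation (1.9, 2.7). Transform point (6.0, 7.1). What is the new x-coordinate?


x' = cos(theta)*px - sin(theta)*py + tx
= 0.0175*6.0 - 0.9998*7.1 + 1.9
= -5.0942


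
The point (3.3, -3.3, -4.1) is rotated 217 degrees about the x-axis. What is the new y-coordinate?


Rotation about x-axis: y' = y*cos(theta) - z*sin(theta)
= -3.3 * -0.7986 - -4.1 * -0.6018
= 0.1681


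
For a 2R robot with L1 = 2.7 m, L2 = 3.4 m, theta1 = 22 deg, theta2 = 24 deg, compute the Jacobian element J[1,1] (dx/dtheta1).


J[1,1] = -L1*sin(t1) - L2*sin(t1+t2)
= -2.7*sin(22) - 3.4*sin(46)
= -3.4572


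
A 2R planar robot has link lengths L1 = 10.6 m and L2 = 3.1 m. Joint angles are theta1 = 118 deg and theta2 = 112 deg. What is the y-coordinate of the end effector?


Convert angles to radians: theta1 = 2.0595, theta2 = 1.9548
y = L1*sin(theta1) + L2*sin(theta1+theta2)
y = 9.3592 + -2.3747
y = 6.9845


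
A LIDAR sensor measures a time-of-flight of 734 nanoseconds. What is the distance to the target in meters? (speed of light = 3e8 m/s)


tof = 734 ns = 7.34e-07 s
dist = c * tof / 2
= 3e8 * 7.34e-07 / 2
= 110.1 m


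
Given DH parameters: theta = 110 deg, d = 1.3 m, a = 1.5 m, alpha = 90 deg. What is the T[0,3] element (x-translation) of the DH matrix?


T[0,3] = a * cos(theta)
= 1.5 * cos(110 deg)
= 1.5 * -0.342
= -0.513


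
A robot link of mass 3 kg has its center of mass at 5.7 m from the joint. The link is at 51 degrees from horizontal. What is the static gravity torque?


tau = m*g*L*cos(angle)
= 3 * 9.81 * 5.7 * cos(51 deg)
= 3 * 9.81 * 5.7 * 0.6293
= 105.5691 Nm


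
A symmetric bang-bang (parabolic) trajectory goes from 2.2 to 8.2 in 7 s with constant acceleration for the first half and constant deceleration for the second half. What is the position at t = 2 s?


Symmetric rest-to-rest: each phase covers (pf-p0)/2 in time T/2. 0.5*a*(T/2)^2 = (pf-p0)/2 => a = 4*(pf-p0)/T^2
a = 4*(8.2-2.2)/7^2 = 0.4898
t = 2 is in the acceleration phase (t <= T/2).
p = p0 + 0.5*a*t^2 = 2.2 + 0.5*0.4898*2^2
= 3.1796


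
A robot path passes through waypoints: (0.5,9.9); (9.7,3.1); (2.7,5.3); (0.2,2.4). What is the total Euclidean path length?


Segment lengths:
  seg1 = sqrt((9.2)^2 + (-6.8)^2) = 11.4403
  seg2 = sqrt((-7.0)^2 + (2.2)^2) = 7.3376
  seg3 = sqrt((-2.5)^2 + (-2.9)^2) = 3.8288
Total = 22.6067


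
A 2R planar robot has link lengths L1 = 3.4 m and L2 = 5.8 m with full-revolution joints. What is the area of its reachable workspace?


r_max = L1 + L2 = 9.2 m
r_min = |L1 - L2| = 2.4 m
Area = pi*(r_max^2 - r_min^2)
= pi*(84.64 - 5.76)
= pi * 78.88
= 247.8088 m^2


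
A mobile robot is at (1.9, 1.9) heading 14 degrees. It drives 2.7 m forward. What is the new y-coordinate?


y_new = y0 + d*sin(theta)
= 1.9 + 2.7*sin(14)
= 1.9 + 0.6532
= 2.5532


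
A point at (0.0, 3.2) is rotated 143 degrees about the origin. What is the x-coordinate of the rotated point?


x' = x*cos(theta) - y*sin(theta)
cos(143 deg) = -0.7986, sin(143 deg) = 0.6018
x' = 0.0 * -0.7986 - 3.2 * 0.6018
= -0.0 - 1.9258
= -1.9258


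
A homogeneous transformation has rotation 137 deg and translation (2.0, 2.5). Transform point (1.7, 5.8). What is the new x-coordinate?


x' = cos(theta)*px - sin(theta)*py + tx
= -0.7314*1.7 - 0.682*5.8 + 2.0
= -3.1989


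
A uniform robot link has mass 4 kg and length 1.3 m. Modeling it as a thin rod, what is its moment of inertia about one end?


I = (1/3) * m * L^2
= (1/3) * 4 * 1.3^2
= 0.333333 * 4 * 1.69
= 2.2533 kg*m^2


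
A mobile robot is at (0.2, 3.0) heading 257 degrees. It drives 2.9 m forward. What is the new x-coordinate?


x_new = x0 + d*cos(theta)
= 0.2 + 2.9*cos(257)
= 0.2 + -0.6524
= -0.4524


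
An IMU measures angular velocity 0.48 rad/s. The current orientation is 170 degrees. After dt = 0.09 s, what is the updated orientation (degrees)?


delta_theta = w * dt = 0.48 * 0.09 = 0.0432 rad
= 2.4752 deg
theta_new = 170 + 2.4752 = 172.4752 deg


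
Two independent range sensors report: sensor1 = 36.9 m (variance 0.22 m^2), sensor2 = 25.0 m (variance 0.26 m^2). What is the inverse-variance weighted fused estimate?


w1 = (1/var1) / (1/var1 + 1/var2)
   = 4.5455 / (4.5455 + 3.8462) = 0.5417
w2 = 1 - w1 = 0.4583
fused = w1*s1 + w2*s2 = 19.9875 + 11.4583
= 31.4458 m


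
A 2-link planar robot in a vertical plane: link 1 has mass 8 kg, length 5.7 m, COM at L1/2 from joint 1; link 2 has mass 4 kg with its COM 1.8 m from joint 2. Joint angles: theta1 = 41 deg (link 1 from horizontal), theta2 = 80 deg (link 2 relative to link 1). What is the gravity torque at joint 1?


Horizontal distance from joint 1 to link-1 COM:
  x_c1 = (L1/2)*cos(t1) = 2.85 * 0.7547 = 2.1509 m
Horizontal distance from joint 1 to link-2 COM:
  x_c2 = L1*cos(t1) + Lc2*cos(t1+t2)
       = 5.7*0.7547 + 1.8*-0.515 = 3.3748 m
tau1 = m1*g*x_c1 + m2*g*x_c2
     = 8*9.81*2.1509 + 4*9.81*3.3748
     = 168.8044 + 132.4262
     = 301.2306 Nm


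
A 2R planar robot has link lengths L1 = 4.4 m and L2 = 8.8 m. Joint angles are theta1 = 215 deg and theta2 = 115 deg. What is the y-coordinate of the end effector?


Convert angles to radians: theta1 = 3.7525, theta2 = 2.0071
y = L1*sin(theta1) + L2*sin(theta1+theta2)
y = -2.5237 + -4.4
y = -6.9237


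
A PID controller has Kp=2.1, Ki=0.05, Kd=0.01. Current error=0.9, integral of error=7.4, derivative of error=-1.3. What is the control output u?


u = Kp*e + Ki*int(e) + Kd*de/dt
= 2.1*0.9 + 0.05*7.4 + 0.01*(-1.3)
= 1.89 + 0.37 + -0.013
= 2.247


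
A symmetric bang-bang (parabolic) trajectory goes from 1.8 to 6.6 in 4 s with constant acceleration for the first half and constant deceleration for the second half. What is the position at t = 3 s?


Symmetric rest-to-rest: each phase covers (pf-p0)/2 in time T/2. 0.5*a*(T/2)^2 = (pf-p0)/2 => a = 4*(pf-p0)/T^2
a = 4*(6.6-1.8)/4^2 = 1.2
t = 3 is in the deceleration phase (t > T/2).
p = pf - 0.5*a*(T-t)^2 = 6.6 - 0.5*1.2*1^2
= 6.0


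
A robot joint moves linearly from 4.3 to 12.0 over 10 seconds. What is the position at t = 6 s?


s = t/T = 6/10 = 0.6
p(t) = p0 + (pf-p0)*s
= 4.3 + (12.0 - 4.3) * 0.6
= 8.92


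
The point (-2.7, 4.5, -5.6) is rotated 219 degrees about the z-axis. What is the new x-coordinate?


Rotation about z-axis: x' = x*cos(theta) - y*sin(theta)
= -2.7 * -0.7771 - 4.5 * -0.6293
= 4.9302


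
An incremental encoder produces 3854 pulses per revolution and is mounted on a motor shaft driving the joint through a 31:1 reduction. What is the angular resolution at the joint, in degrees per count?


counts per rev = 3854
effective counts at joint = 3854 * 31 = 119474
resolution = 360 / 119474
= 0.003 deg/count


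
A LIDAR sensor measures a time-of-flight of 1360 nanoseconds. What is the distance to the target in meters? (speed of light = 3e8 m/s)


tof = 1360 ns = 1.36e-06 s
dist = c * tof / 2
= 3e8 * 1.36e-06 / 2
= 204.0 m


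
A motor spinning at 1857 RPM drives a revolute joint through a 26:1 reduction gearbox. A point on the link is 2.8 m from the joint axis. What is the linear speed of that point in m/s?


omega_motor = 1857 * 2*pi/60 = 194.4646 rad/s
omega_joint = omega_motor / 26 = 7.4794 rad/s
v = omega_joint * r = 7.4794 * 2.8
= 20.9423 m/s


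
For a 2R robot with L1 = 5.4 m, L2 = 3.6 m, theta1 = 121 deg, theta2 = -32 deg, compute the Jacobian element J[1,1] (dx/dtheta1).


J[1,1] = -L1*sin(t1) - L2*sin(t1+t2)
= -5.4*sin(121) - 3.6*sin(89)
= -8.2282


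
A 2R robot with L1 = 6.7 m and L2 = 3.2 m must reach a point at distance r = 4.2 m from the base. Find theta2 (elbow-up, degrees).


cos(theta2) = (r^2 - L1^2 - L2^2) / (2*L1*L2)
cos(theta2) = (17.64 - 44.89 - 10.24) / 42.88
cos(theta2) = -0.8743
theta2 = 150.9623 degrees


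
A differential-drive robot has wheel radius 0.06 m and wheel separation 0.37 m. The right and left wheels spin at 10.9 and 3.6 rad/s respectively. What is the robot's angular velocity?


vR = r*wR = 0.06*10.9 = 0.654 m/s
vL = r*wL = 0.06*3.6 = 0.216 m/s
v = (vR+vL)/2 = 0.435 m/s
omega = (vR-vL)/L = 1.1838 rad/s
angular velocity = 1.1838 rad/s


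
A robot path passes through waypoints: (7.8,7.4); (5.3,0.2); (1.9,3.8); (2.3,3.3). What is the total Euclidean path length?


Segment lengths:
  seg1 = sqrt((-2.5)^2 + (-7.2)^2) = 7.6217
  seg2 = sqrt((-3.4)^2 + (3.6)^2) = 4.9518
  seg3 = sqrt((0.4)^2 + (-0.5)^2) = 0.6403
Total = 13.2138


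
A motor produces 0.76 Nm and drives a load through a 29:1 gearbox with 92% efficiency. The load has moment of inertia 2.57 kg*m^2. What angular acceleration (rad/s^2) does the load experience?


tau_out = tau_motor * N * eta
= 0.76 * 29 * 0.92 = 20.2768 Nm
alpha = tau_out / I = 20.2768 / 2.57
= 7.8898 rad/s^2


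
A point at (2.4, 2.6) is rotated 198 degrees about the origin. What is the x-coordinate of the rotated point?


x' = x*cos(theta) - y*sin(theta)
cos(198 deg) = -0.9511, sin(198 deg) = -0.309
x' = 2.4 * -0.9511 - 2.6 * -0.309
= -2.2825 - -0.8034
= -1.4791


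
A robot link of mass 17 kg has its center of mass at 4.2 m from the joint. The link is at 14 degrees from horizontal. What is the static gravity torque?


tau = m*g*L*cos(angle)
= 17 * 9.81 * 4.2 * cos(14 deg)
= 17 * 9.81 * 4.2 * 0.9703
= 679.6281 Nm


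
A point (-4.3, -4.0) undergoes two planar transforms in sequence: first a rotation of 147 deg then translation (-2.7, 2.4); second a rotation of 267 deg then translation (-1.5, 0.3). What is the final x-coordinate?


After transform 1:
x1 = cos(147)*-4.3 - sin(147)*-4.0 + -2.7 = 3.0848
y1 = sin(147)*-4.3 + cos(147)*-4.0 + 2.4 = 3.4127
After transform 2:
x2 = cos(267)*3.0848 - sin(267)*3.4127 + -1.5
= 1.7466


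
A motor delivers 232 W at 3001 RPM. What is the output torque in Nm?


omega = 3001 * 2*pi/60 = 314.264 rad/s
tau = P / omega = 232 / 314.264
= 0.7382 Nm


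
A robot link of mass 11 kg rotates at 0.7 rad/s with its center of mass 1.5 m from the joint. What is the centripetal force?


F = m * omega^2 * r
= 11 * 0.7^2 * 1.5
= 11 * 0.49 * 1.5
= 8.085 N


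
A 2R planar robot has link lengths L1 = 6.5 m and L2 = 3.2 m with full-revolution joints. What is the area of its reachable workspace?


r_max = L1 + L2 = 9.7 m
r_min = |L1 - L2| = 3.3 m
Area = pi*(r_max^2 - r_min^2)
= pi*(94.09 - 10.89)
= pi * 83.2
= 261.3805 m^2


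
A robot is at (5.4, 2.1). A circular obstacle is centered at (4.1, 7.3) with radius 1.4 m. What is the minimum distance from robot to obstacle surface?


center_dist = sqrt((5.4-4.1)^2 + (2.1-7.3)^2)
= sqrt(1.69 + 27.04)
= 5.36
min_dist = center_dist - radius = 5.36 - 1.4 = 3.96 m


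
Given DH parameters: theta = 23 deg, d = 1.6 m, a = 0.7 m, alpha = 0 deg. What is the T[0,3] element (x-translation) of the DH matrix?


T[0,3] = a * cos(theta)
= 0.7 * cos(23 deg)
= 0.7 * 0.9205
= 0.6444


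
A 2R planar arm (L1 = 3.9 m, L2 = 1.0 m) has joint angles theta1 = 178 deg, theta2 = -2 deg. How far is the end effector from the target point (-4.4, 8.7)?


End effector via forward kinematics:
x = L1*cos(t1) + L2*cos(t1+t2) = -4.8952
y = L1*sin(t1) + L2*sin(t1+t2) = 0.2059
Distance to target:
d = sqrt((-4.4 - -4.8952)^2 + (8.7 - 0.2059)^2)
= sqrt(0.2452 + 72.1503)
= 8.5086 m


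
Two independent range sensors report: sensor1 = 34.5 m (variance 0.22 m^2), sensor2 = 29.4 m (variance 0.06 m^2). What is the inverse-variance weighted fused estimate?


w1 = (1/var1) / (1/var1 + 1/var2)
   = 4.5455 / (4.5455 + 16.6667) = 0.2143
w2 = 1 - w1 = 0.7857
fused = w1*s1 + w2*s2 = 7.3929 + 23.1
= 30.4929 m


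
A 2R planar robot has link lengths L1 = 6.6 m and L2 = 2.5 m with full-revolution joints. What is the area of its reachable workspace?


r_max = L1 + L2 = 9.1 m
r_min = |L1 - L2| = 4.1 m
Area = pi*(r_max^2 - r_min^2)
= pi*(82.81 - 16.81)
= pi * 66.0
= 207.3451 m^2


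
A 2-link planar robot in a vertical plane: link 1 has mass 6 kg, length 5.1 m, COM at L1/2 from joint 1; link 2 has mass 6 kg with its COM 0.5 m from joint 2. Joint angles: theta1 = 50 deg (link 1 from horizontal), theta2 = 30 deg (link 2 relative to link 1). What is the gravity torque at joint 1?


Horizontal distance from joint 1 to link-1 COM:
  x_c1 = (L1/2)*cos(t1) = 2.55 * 0.6428 = 1.6391 m
Horizontal distance from joint 1 to link-2 COM:
  x_c2 = L1*cos(t1) + Lc2*cos(t1+t2)
       = 5.1*0.6428 + 0.5*0.1736 = 3.365 m
tau1 = m1*g*x_c1 + m2*g*x_c2
     = 6*9.81*1.6391 + 6*9.81*3.365
     = 96.4779 + 198.0663
     = 294.5442 Nm


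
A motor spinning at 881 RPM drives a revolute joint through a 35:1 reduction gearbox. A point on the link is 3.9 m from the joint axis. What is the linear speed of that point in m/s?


omega_motor = 881 * 2*pi/60 = 92.2581 rad/s
omega_joint = omega_motor / 35 = 2.6359 rad/s
v = omega_joint * r = 2.6359 * 3.9
= 10.2802 m/s


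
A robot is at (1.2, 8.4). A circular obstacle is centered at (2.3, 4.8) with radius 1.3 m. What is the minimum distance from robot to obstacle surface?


center_dist = sqrt((1.2-2.3)^2 + (8.4-4.8)^2)
= sqrt(1.21 + 12.96)
= 3.7643
min_dist = center_dist - radius = 3.7643 - 1.3 = 2.4643 m


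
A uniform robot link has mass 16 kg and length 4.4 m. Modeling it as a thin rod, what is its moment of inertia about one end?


I = (1/3) * m * L^2
= (1/3) * 16 * 4.4^2
= 0.333333 * 16 * 19.36
= 103.2533 kg*m^2


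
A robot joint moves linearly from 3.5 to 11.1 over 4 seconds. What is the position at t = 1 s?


s = t/T = 1/4 = 0.25
p(t) = p0 + (pf-p0)*s
= 3.5 + (11.1 - 3.5) * 0.25
= 5.4


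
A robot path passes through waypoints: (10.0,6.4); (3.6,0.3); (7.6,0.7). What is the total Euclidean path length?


Segment lengths:
  seg1 = sqrt((-6.4)^2 + (-6.1)^2) = 8.8414
  seg2 = sqrt((4.0)^2 + (0.4)^2) = 4.02
Total = 12.8613


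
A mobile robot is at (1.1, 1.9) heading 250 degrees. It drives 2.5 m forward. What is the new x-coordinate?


x_new = x0 + d*cos(theta)
= 1.1 + 2.5*cos(250)
= 1.1 + -0.8551
= 0.2449


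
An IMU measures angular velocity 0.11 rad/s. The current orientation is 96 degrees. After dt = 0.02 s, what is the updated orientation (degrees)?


delta_theta = w * dt = 0.11 * 0.02 = 0.0022 rad
= 0.1261 deg
theta_new = 96 + 0.1261 = 96.1261 deg


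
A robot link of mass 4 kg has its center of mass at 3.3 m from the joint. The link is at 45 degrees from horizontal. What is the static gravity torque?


tau = m*g*L*cos(angle)
= 4 * 9.81 * 3.3 * cos(45 deg)
= 4 * 9.81 * 3.3 * 0.7071
= 91.5647 Nm


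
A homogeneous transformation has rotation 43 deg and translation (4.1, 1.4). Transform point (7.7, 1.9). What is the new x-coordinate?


x' = cos(theta)*px - sin(theta)*py + tx
= 0.7314*7.7 - 0.682*1.9 + 4.1
= 8.4356


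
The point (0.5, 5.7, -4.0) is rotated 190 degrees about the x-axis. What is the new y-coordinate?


Rotation about x-axis: y' = y*cos(theta) - z*sin(theta)
= 5.7 * -0.9848 - -4.0 * -0.1736
= -6.308


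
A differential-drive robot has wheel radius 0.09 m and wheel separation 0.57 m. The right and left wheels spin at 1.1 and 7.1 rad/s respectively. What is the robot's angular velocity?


vR = r*wR = 0.09*1.1 = 0.099 m/s
vL = r*wL = 0.09*7.1 = 0.639 m/s
v = (vR+vL)/2 = 0.369 m/s
omega = (vR-vL)/L = -0.9474 rad/s
angular velocity = -0.9474 rad/s


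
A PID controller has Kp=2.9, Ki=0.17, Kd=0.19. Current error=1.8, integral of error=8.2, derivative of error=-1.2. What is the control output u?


u = Kp*e + Ki*int(e) + Kd*de/dt
= 2.9*1.8 + 0.17*8.2 + 0.19*(-1.2)
= 5.22 + 1.394 + -0.228
= 6.386


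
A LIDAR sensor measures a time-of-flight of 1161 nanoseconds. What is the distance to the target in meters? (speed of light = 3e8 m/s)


tof = 1161 ns = 1.161e-06 s
dist = c * tof / 2
= 3e8 * 1.161e-06 / 2
= 174.15 m


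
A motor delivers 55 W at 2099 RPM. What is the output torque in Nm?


omega = 2099 * 2*pi/60 = 219.8068 rad/s
tau = P / omega = 55 / 219.8068
= 0.2502 Nm


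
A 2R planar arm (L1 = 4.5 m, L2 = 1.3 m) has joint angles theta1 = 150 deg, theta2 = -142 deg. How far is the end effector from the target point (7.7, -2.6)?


End effector via forward kinematics:
x = L1*cos(t1) + L2*cos(t1+t2) = -2.6098
y = L1*sin(t1) + L2*sin(t1+t2) = 2.4309
Distance to target:
d = sqrt((7.7 - -2.6098)^2 + (-2.6 - 2.4309)^2)
= sqrt(106.2913 + 25.3102)
= 11.4718 m


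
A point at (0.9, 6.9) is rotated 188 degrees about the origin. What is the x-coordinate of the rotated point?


x' = x*cos(theta) - y*sin(theta)
cos(188 deg) = -0.9903, sin(188 deg) = -0.1392
x' = 0.9 * -0.9903 - 6.9 * -0.1392
= -0.8912 - -0.9603
= 0.0691


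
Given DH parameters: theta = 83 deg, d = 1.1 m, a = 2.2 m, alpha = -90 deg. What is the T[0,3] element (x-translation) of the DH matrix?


T[0,3] = a * cos(theta)
= 2.2 * cos(83 deg)
= 2.2 * 0.1219
= 0.2681


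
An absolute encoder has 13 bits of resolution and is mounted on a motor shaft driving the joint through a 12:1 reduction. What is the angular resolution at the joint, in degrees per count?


counts = 2^13 = 8192
effective counts at joint = 8192 * 12 = 98304
resolution = 360 / 98304
= 0.0037 deg/count


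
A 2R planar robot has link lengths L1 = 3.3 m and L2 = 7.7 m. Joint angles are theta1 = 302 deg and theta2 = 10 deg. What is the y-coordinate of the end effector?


Convert angles to radians: theta1 = 5.2709, theta2 = 0.1745
y = L1*sin(theta1) + L2*sin(theta1+theta2)
y = -2.7986 + -5.7222
y = -8.5208


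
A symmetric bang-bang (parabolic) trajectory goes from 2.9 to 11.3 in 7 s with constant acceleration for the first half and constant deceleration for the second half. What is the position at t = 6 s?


Symmetric rest-to-rest: each phase covers (pf-p0)/2 in time T/2. 0.5*a*(T/2)^2 = (pf-p0)/2 => a = 4*(pf-p0)/T^2
a = 4*(11.3-2.9)/7^2 = 0.6857
t = 6 is in the deceleration phase (t > T/2).
p = pf - 0.5*a*(T-t)^2 = 11.3 - 0.5*0.6857*1^2
= 10.9571


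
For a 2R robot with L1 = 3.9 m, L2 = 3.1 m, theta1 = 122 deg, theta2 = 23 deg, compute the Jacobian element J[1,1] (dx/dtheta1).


J[1,1] = -L1*sin(t1) - L2*sin(t1+t2)
= -3.9*sin(122) - 3.1*sin(145)
= -5.0855


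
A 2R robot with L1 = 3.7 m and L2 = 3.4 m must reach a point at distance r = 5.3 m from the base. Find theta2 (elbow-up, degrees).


cos(theta2) = (r^2 - L1^2 - L2^2) / (2*L1*L2)
cos(theta2) = (28.09 - 13.69 - 11.56) / 25.16
cos(theta2) = 0.112878
theta2 = 83.5188 degrees


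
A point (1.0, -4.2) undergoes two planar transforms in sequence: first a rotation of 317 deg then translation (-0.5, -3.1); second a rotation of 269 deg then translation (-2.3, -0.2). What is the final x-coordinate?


After transform 1:
x1 = cos(317)*1.0 - sin(317)*-4.2 + -0.5 = -2.633
y1 = sin(317)*1.0 + cos(317)*-4.2 + -3.1 = -6.8537
After transform 2:
x2 = cos(269)*-2.633 - sin(269)*-6.8537 + -2.3
= -9.1067


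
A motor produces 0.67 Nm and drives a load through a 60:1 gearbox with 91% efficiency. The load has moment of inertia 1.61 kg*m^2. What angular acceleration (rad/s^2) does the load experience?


tau_out = tau_motor * N * eta
= 0.67 * 60 * 0.91 = 36.582 Nm
alpha = tau_out / I = 36.582 / 1.61
= 22.7217 rad/s^2


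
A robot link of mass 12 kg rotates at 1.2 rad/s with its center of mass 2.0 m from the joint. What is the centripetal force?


F = m * omega^2 * r
= 12 * 1.2^2 * 2.0
= 12 * 1.44 * 2.0
= 34.56 N


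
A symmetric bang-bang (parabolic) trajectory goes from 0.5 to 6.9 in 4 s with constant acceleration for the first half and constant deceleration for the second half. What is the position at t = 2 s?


Symmetric rest-to-rest: each phase covers (pf-p0)/2 in time T/2. 0.5*a*(T/2)^2 = (pf-p0)/2 => a = 4*(pf-p0)/T^2
a = 4*(6.9-0.5)/4^2 = 1.6
t = 2 is in the acceleration phase (t <= T/2).
p = p0 + 0.5*a*t^2 = 0.5 + 0.5*1.6*2^2
= 3.7


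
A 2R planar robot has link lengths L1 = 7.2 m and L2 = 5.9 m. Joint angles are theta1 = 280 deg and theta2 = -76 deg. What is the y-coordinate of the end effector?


Convert angles to radians: theta1 = 4.8869, theta2 = -1.3265
y = L1*sin(theta1) + L2*sin(theta1+theta2)
y = -7.0906 + -2.3997
y = -9.4904


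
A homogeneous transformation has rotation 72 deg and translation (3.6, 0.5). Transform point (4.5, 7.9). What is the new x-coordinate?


x' = cos(theta)*px - sin(theta)*py + tx
= 0.309*4.5 - 0.9511*7.9 + 3.6
= -2.5228


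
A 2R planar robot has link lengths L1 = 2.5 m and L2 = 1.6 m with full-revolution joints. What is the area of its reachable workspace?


r_max = L1 + L2 = 4.1 m
r_min = |L1 - L2| = 0.9 m
Area = pi*(r_max^2 - r_min^2)
= pi*(16.81 - 0.81)
= pi * 16.0
= 50.2655 m^2


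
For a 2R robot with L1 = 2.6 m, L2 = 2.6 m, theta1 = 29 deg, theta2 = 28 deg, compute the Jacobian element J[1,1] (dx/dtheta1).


J[1,1] = -L1*sin(t1) - L2*sin(t1+t2)
= -2.6*sin(29) - 2.6*sin(57)
= -3.441


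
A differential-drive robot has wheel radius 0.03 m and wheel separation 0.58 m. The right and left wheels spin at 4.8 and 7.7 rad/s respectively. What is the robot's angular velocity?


vR = r*wR = 0.03*4.8 = 0.144 m/s
vL = r*wL = 0.03*7.7 = 0.231 m/s
v = (vR+vL)/2 = 0.1875 m/s
omega = (vR-vL)/L = -0.15 rad/s
angular velocity = -0.15 rad/s


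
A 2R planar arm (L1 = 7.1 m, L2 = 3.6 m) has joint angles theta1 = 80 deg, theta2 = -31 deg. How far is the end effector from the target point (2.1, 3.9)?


End effector via forward kinematics:
x = L1*cos(t1) + L2*cos(t1+t2) = 3.5947
y = L1*sin(t1) + L2*sin(t1+t2) = 9.7091
Distance to target:
d = sqrt((2.1 - 3.5947)^2 + (3.9 - 9.7091)^2)
= sqrt(2.2342 + 33.7455)
= 5.9983 m


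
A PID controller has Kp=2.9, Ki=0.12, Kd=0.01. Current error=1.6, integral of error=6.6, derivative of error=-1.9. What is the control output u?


u = Kp*e + Ki*int(e) + Kd*de/dt
= 2.9*1.6 + 0.12*6.6 + 0.01*(-1.9)
= 4.64 + 0.792 + -0.019
= 5.413


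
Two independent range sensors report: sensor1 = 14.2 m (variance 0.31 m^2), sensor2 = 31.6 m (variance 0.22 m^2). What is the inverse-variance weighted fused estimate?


w1 = (1/var1) / (1/var1 + 1/var2)
   = 3.2258 / (3.2258 + 4.5455) = 0.4151
w2 = 1 - w1 = 0.5849
fused = w1*s1 + w2*s2 = 5.8943 + 18.483
= 24.3774 m


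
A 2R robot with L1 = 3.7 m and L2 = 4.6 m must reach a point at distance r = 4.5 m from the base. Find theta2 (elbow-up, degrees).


cos(theta2) = (r^2 - L1^2 - L2^2) / (2*L1*L2)
cos(theta2) = (20.25 - 13.69 - 21.16) / 34.04
cos(theta2) = -0.428907
theta2 = 115.3982 degrees


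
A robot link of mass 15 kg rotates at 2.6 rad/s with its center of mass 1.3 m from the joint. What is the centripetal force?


F = m * omega^2 * r
= 15 * 2.6^2 * 1.3
= 15 * 6.76 * 1.3
= 131.82 N


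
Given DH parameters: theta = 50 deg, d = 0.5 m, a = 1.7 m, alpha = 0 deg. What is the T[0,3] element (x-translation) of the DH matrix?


T[0,3] = a * cos(theta)
= 1.7 * cos(50 deg)
= 1.7 * 0.6428
= 1.0927


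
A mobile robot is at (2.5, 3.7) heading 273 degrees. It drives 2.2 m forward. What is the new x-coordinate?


x_new = x0 + d*cos(theta)
= 2.5 + 2.2*cos(273)
= 2.5 + 0.1151
= 2.6151


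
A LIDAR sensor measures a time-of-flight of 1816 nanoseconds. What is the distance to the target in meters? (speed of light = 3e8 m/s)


tof = 1816 ns = 1.816e-06 s
dist = c * tof / 2
= 3e8 * 1.816e-06 / 2
= 272.4 m


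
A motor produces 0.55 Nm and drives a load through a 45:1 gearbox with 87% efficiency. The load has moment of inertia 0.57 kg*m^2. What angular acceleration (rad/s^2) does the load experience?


tau_out = tau_motor * N * eta
= 0.55 * 45 * 0.87 = 21.5325 Nm
alpha = tau_out / I = 21.5325 / 0.57
= 37.7763 rad/s^2


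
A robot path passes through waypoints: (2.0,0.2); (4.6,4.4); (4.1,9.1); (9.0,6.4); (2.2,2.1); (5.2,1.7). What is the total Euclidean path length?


Segment lengths:
  seg1 = sqrt((2.6)^2 + (4.2)^2) = 4.9396
  seg2 = sqrt((-0.5)^2 + (4.7)^2) = 4.7265
  seg3 = sqrt((4.9)^2 + (-2.7)^2) = 5.5946
  seg4 = sqrt((-6.8)^2 + (-4.3)^2) = 8.0455
  seg5 = sqrt((3.0)^2 + (-0.4)^2) = 3.0265
Total = 26.3328


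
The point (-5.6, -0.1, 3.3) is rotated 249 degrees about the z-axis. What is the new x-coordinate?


Rotation about z-axis: x' = x*cos(theta) - y*sin(theta)
= -5.6 * -0.3584 - -0.1 * -0.9336
= 1.9135


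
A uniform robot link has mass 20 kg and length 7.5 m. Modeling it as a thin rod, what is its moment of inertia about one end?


I = (1/3) * m * L^2
= (1/3) * 20 * 7.5^2
= 0.333333 * 20 * 56.25
= 375.0 kg*m^2


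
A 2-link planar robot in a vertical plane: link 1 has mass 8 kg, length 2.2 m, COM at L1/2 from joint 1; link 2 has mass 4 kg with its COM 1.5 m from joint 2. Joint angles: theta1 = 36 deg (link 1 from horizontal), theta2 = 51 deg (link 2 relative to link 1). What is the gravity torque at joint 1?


Horizontal distance from joint 1 to link-1 COM:
  x_c1 = (L1/2)*cos(t1) = 1.1 * 0.809 = 0.8899 m
Horizontal distance from joint 1 to link-2 COM:
  x_c2 = L1*cos(t1) + Lc2*cos(t1+t2)
       = 2.2*0.809 + 1.5*0.0523 = 1.8583 m
tau1 = m1*g*x_c1 + m2*g*x_c2
     = 8*9.81*0.8899 + 4*9.81*1.8583
     = 69.8408 + 72.9213
     = 142.7621 Nm
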